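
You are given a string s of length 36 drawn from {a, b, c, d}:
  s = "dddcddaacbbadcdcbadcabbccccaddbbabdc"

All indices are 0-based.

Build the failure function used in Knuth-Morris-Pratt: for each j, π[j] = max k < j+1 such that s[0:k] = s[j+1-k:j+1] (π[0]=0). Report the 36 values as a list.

[0, 1, 2, 0, 1, 2, 0, 0, 0, 0, 0, 0, 1, 0, 1, 0, 0, 0, 1, 0, 0, 0, 0, 0, 0, 0, 0, 0, 1, 2, 0, 0, 0, 0, 1, 0]

π[0] = 0
j=1 s[j]='d': π[1]=1 (border 'd')
j=2 s[j]='d': π[2]=2 (border 'dd')
j=3 s[j]='c': k: 2→1→0; π[3]=0 (border '')
j=4 s[j]='d': π[4]=1 (border 'd')
j=5 s[j]='d': π[5]=2 (border 'dd')
j=6 s[j]='a': k: 2→1→0; π[6]=0 (border '')
j=7 s[j]='a': π[7]=0 (border '')
j=8 s[j]='c': π[8]=0 (border '')
j=9 s[j]='b': π[9]=0 (border '')
j=10 s[j]='b': π[10]=0 (border '')
j=11 s[j]='a': π[11]=0 (border '')
j=12 s[j]='d': π[12]=1 (border 'd')
j=13 s[j]='c': k: 1→0; π[13]=0 (border '')
j=14 s[j]='d': π[14]=1 (border 'd')
j=15 s[j]='c': k: 1→0; π[15]=0 (border '')
j=16 s[j]='b': π[16]=0 (border '')
j=17 s[j]='a': π[17]=0 (border '')
j=18 s[j]='d': π[18]=1 (border 'd')
j=19 s[j]='c': k: 1→0; π[19]=0 (border '')
j=20 s[j]='a': π[20]=0 (border '')
j=21 s[j]='b': π[21]=0 (border '')
j=22 s[j]='b': π[22]=0 (border '')
j=23 s[j]='c': π[23]=0 (border '')
j=24 s[j]='c': π[24]=0 (border '')
j=25 s[j]='c': π[25]=0 (border '')
j=26 s[j]='c': π[26]=0 (border '')
j=27 s[j]='a': π[27]=0 (border '')
j=28 s[j]='d': π[28]=1 (border 'd')
j=29 s[j]='d': π[29]=2 (border 'dd')
j=30 s[j]='b': k: 2→1→0; π[30]=0 (border '')
j=31 s[j]='b': π[31]=0 (border '')
j=32 s[j]='a': π[32]=0 (border '')
j=33 s[j]='b': π[33]=0 (border '')
j=34 s[j]='d': π[34]=1 (border 'd')
j=35 s[j]='c': k: 1→0; π[35]=0 (border '')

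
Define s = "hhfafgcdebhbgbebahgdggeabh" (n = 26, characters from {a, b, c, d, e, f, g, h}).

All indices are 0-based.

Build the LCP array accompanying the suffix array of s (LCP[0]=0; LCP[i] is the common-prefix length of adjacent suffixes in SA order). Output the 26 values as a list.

[0, 1, 1, 0, 1, 1, 1, 2, 0, 0, 1, 0, 1, 2, 0, 1, 0, 1, 1, 1, 1, 0, 1, 1, 1, 1]

rank | idx | suffix
   0 |  23 | abh
   1 |   3 | afgcdebhbgbebahgdggeabh
   2 |  16 | ahgdggeabh
   3 |  15 | bahgdggeabh
   4 |  13 | bebahgdggeabh
   5 |  11 | bgbebahgdggeabh
   6 |  24 | bh
   7 |   9 | bhbgbebahgdggeabh
   8 |   6 | cdebhbgbebahgdggeabh
   9 |   7 | debhbgbebahgdggeabh
  10 |  19 | dggeabh
  11 |  22 | eabh
  12 |  14 | ebahgdggeabh
  13 |   8 | ebhbgbebahgdggeabh
  14 |   2 | fafgcdebhbgbebahgdggeabh
  15 |   4 | fgcdebhbgbebahgdggeabh
  16 |  12 | gbebahgdggeabh
  17 |   5 | gcdebhbgbebahgdggeabh
  18 |  18 | gdggeabh
  19 |  21 | geabh
  20 |  20 | ggeabh
  21 |  25 | h
  22 |  10 | hbgbebahgdggeabh
  23 |   1 | hfafgcdebhbgbebahgdggeabh
  24 |  17 | hgdggeabh
  25 |   0 | hhfafgcdebhbgbebahgdggeabh

SA = [23, 3, 16, 15, 13, 11, 24, 9, 6, 7, 19, 22, 14, 8, 2, 4, 12, 5, 18, 21, 20, 25, 10, 1, 17, 0]
rank  pair      lcp
   1  s[23:],s[3:]  1  'a'
   2  s[3:],s[16:]  1  'a'
   3  s[16:],s[15:]  0  ''
   4  s[15:],s[13:]  1  'b'
   5  s[13:],s[11:]  1  'b'
   6  s[11:],s[24:]  1  'b'
   7  s[24:],s[9:]  2  'bh'
   8  s[9:],s[6:]  0  ''
   9  s[6:],s[7:]  0  ''
  10  s[7:],s[19:]  1  'd'
  11  s[19:],s[22:]  0  ''
  12  s[22:],s[14:]  1  'e'
  13  s[14:],s[8:]  2  'eb'
  14  s[8:],s[2:]  0  ''
  15  s[2:],s[4:]  1  'f'
  16  s[4:],s[12:]  0  ''
  17  s[12:],s[5:]  1  'g'
  18  s[5:],s[18:]  1  'g'
  19  s[18:],s[21:]  1  'g'
  20  s[21:],s[20:]  1  'g'
  21  s[20:],s[25:]  0  ''
  22  s[25:],s[10:]  1  'h'
  23  s[10:],s[1:]  1  'h'
  24  s[1:],s[17:]  1  'h'
  25  s[17:],s[0:]  1  'h'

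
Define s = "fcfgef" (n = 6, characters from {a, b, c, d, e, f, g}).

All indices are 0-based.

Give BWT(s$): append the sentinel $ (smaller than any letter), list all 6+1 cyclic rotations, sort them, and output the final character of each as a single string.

ffge$cf

rank  rotation last
    0  $fcfgef  f
    1  cfgef$f  f
    2  ef$fcfg  g
    3  f$fcfge  e
    4  fcfgef$  $
    5  fgef$fc  c
    6  gef$fcf  f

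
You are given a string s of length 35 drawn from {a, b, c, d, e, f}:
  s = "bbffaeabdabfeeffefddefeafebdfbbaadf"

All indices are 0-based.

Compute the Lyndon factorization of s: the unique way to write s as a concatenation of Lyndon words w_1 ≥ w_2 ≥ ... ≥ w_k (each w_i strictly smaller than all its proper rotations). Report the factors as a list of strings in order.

["bbff", "ae", "abdabfeeffefddefeafebdfbb", "aadf"]

emit factor 1: 'bbff' (i=0, period=4)
emit factor 2: 'ae' (i=4, period=2)
emit factor 3: 'abdabfeeffefddefeafebdfbb' (i=6, period=25)
emit factor 4: 'aadf' (i=31, period=4)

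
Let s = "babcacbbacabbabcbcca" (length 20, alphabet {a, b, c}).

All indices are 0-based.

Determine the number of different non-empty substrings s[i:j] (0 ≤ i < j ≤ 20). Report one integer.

178

rank | idx | suffix
   0 |  19 | a
   1 |  10 | abbabcbcca
   2 |   1 | abcacbbacabbabcbcca
   3 |  13 | abcbcca
   4 |   8 | acabbabcbcca
   5 |   4 | acbbacabbabcbcca
   6 |   0 | babcacbbacabbabcbcca
   7 |  12 | babcbcca
   8 |   7 | bacabbabcbcca
   9 |  11 | bbabcbcca
  10 |   6 | bbacabbabcbcca
  11 |   2 | bcacbbacabbabcbcca
  12 |  14 | bcbcca
  13 |  16 | bcca
  14 |  18 | ca
  15 |   9 | cabbabcbcca
  16 |   3 | cacbbacabbabcbcca
  17 |   5 | cbbacabbabcbcca
  18 |  15 | cbcca
  19 |  17 | cca

SA = [19, 10, 1, 13, 8, 4, 0, 12, 7, 11, 6, 2, 14, 16, 18, 9, 3, 5, 15, 17]
rank  pair      lcp
   1  s[19:],s[10:]  1  'a'
   2  s[10:],s[1:]  2  'ab'
   3  s[1:],s[13:]  3  'abc'
   4  s[13:],s[8:]  1  'a'
   5  s[8:],s[4:]  2  'ac'
   6  s[4:],s[0:]  0  ''
   7  s[0:],s[12:]  4  'babc'
   8  s[12:],s[7:]  2  'ba'
   9  s[7:],s[11:]  1  'b'
  10  s[11:],s[6:]  3  'bba'
  11  s[6:],s[2:]  1  'b'
  12  s[2:],s[14:]  2  'bc'
  13  s[14:],s[16:]  2  'bc'
  14  s[16:],s[18:]  0  ''
  15  s[18:],s[9:]  2  'ca'
  16  s[9:],s[3:]  2  'ca'
  17  s[3:],s[5:]  1  'c'
  18  s[5:],s[15:]  2  'cb'
  19  s[15:],s[17:]  1  'c'

n(n+1)/2 = 20·21/2 = 210
Σ LCP = 0 + 1 + 2 + 3 + 1 + 2 + 0 + 4 + 2 + 1 + 3 + 1 + 2 + 2 + 0 + 2 + 2 + 1 + 2 + 1 = 32
distinct = 210 − 32 = 178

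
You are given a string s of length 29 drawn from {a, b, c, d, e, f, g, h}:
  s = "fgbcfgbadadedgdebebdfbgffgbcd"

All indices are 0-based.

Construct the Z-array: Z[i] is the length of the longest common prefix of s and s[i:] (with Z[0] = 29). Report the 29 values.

[29, 0, 0, 0, 3, 0, 0, 0, 0, 0, 0, 0, 0, 0, 0, 0, 0, 0, 0, 0, 1, 0, 0, 1, 4, 0, 0, 0, 0]

Z[0]=29
i=1: outside box; Z[1]=0
i=2: outside box; Z[2]=0
i=3: outside box; Z[3]=0
i=4: outside box; Z[4]=3 scan→box=[4,7)
i=5: min(r-i=2, Z[1]=0)=0; Z[5]=0
i=6: min(r-i=1, Z[2]=0)=0; Z[6]=0
i=7: outside box; Z[7]=0
i=8: outside box; Z[8]=0
i=9: outside box; Z[9]=0
i=10: outside box; Z[10]=0
i=11: outside box; Z[11]=0
i=12: outside box; Z[12]=0
i=13: outside box; Z[13]=0
i=14: outside box; Z[14]=0
i=15: outside box; Z[15]=0
i=16: outside box; Z[16]=0
i=17: outside box; Z[17]=0
i=18: outside box; Z[18]=0
i=19: outside box; Z[19]=0
i=20: outside box; Z[20]=1 scan→box=[20,21)
i=21: outside box; Z[21]=0
i=22: outside box; Z[22]=0
i=23: outside box; Z[23]=1 scan→box=[23,24)
i=24: outside box; Z[24]=4 scan→box=[24,28)
i=25: min(r-i=3, Z[1]=0)=0; Z[25]=0
i=26: min(r-i=2, Z[2]=0)=0; Z[26]=0
i=27: min(r-i=1, Z[3]=0)=0; Z[27]=0
i=28: outside box; Z[28]=0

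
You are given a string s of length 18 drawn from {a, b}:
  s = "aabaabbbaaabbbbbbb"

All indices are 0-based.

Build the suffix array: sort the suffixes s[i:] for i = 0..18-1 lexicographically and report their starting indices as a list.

[8, 0, 3, 9, 1, 4, 10, 17, 7, 2, 16, 6, 15, 5, 14, 13, 12, 11]

rank | idx | suffix
   0 |   8 | aaabbbbbbb
   1 |   0 | aabaabbbaaabbbbbbb
   2 |   3 | aabbbaaabbbbbbb
   3 |   9 | aabbbbbbb
   4 |   1 | abaabbbaaabbbbbbb
   5 |   4 | abbbaaabbbbbbb
   6 |  10 | abbbbbbb
   7 |  17 | b
   8 |   7 | baaabbbbbbb
   9 |   2 | baabbbaaabbbbbbb
  10 |  16 | bb
  11 |   6 | bbaaabbbbbbb
  12 |  15 | bbb
  13 |   5 | bbbaaabbbbbbb
  14 |  14 | bbbb
  15 |  13 | bbbbb
  16 |  12 | bbbbbb
  17 |  11 | bbbbbbb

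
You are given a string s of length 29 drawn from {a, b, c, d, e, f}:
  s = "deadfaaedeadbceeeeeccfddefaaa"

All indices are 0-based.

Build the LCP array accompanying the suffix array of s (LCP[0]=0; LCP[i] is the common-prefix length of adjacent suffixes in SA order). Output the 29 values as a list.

[0, 1, 2, 2, 1, 2, 1, 0, 0, 1, 1, 0, 1, 1, 4, 2, 1, 0, 3, 1, 1, 1, 2, 3, 4, 1, 0, 3, 1]

sorted suffixes:
  #0 SA[0]=28  'a'
  #1 SA[1]=27  'aa'
  #2 SA[2]=26  'aaa'
  #3 SA[3]=5  'aaedeadbceeeeeccfddefaaa'
  #4 SA[4]=10  'adbceeeeeccfddefaaa'
  #5 SA[5]=2  'adfaaedeadbceeeeeccfddefaaa'
  #6 SA[6]=6  'aedeadbceeeeeccfddefaaa'
  #7 SA[7]=12  'bceeeeeccfddefaaa'
  #8 SA[8]=19  'ccfddefaaa'
  #9 SA[9]=13  'ceeeeeccfddefaaa'
  #10 SA[10]=20  'cfddefaaa'
  #11 SA[11]=11  'dbceeeeeccfddefaaa'
  #12 SA[12]=22  'ddefaaa'
  #13 SA[13]=8  'deadbceeeeeccfddefaaa'
  #14 SA[14]=0  'deadfaaedeadbceeeeeccfddefaaa'
  #15 SA[15]=23  'defaaa'
  #16 SA[16]=3  'dfaaedeadbceeeeeccfddefaaa'
  #17 SA[17]=9  'eadbceeeeeccfddefaaa'
  #18 SA[18]=1  'eadfaaedeadbceeeeeccfddefaaa'
  #19 SA[19]=18  'eccfddefaaa'
  #20 SA[20]=7  'edeadbceeeeeccfddefaaa'
  #21 SA[21]=17  'eeccfddefaaa'
  #22 SA[22]=16  'eeeccfddefaaa'
  #23 SA[23]=15  'eeeeccfddefaaa'
  #24 SA[24]=14  'eeeeeccfddefaaa'
  #25 SA[25]=24  'efaaa'
  #26 SA[26]=25  'faaa'
  #27 SA[27]=4  'faaedeadbceeeeeccfddefaaa'
  #28 SA[28]=21  'fddefaaa'

SA = [28, 27, 26, 5, 10, 2, 6, 12, 19, 13, 20, 11, 22, 8, 0, 23, 3, 9, 1, 18, 7, 17, 16, 15, 14, 24, 25, 4, 21]
[i] adj suffixes → lcp
  [1] 28/27 → 1 ('a')
  [2] 27/26 → 2 ('aa')
  [3] 26/5 → 2 ('aa')
  [4] 5/10 → 1 ('a')
  [5] 10/2 → 2 ('ad')
  [6] 2/6 → 1 ('a')
  [7] 6/12 → 0 ('')
  [8] 12/19 → 0 ('')
  [9] 19/13 → 1 ('c')
  [10] 13/20 → 1 ('c')
  [11] 20/11 → 0 ('')
  [12] 11/22 → 1 ('d')
  [13] 22/8 → 1 ('d')
  [14] 8/0 → 4 ('dead')
  [15] 0/23 → 2 ('de')
  [16] 23/3 → 1 ('d')
  [17] 3/9 → 0 ('')
  [18] 9/1 → 3 ('ead')
  [19] 1/18 → 1 ('e')
  [20] 18/7 → 1 ('e')
  [21] 7/17 → 1 ('e')
  [22] 17/16 → 2 ('ee')
  [23] 16/15 → 3 ('eee')
  [24] 15/14 → 4 ('eeee')
  [25] 14/24 → 1 ('e')
  [26] 24/25 → 0 ('')
  [27] 25/4 → 3 ('faa')
  [28] 4/21 → 1 ('f')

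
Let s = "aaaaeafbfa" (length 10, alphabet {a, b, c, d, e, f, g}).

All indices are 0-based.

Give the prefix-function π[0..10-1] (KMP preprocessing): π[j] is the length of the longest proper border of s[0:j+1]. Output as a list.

π[0] = 0
j=1 s[j]='a': π[1]=1 (border 'a')
j=2 s[j]='a': π[2]=2 (border 'aa')
j=3 s[j]='a': π[3]=3 (border 'aaa')
j=4 s[j]='e': k: 3→2→1→0; π[4]=0 (border '')
j=5 s[j]='a': π[5]=1 (border 'a')
j=6 s[j]='f': k: 1→0; π[6]=0 (border '')
j=7 s[j]='b': π[7]=0 (border '')
j=8 s[j]='f': π[8]=0 (border '')
j=9 s[j]='a': π[9]=1 (border 'a')

[0, 1, 2, 3, 0, 1, 0, 0, 0, 1]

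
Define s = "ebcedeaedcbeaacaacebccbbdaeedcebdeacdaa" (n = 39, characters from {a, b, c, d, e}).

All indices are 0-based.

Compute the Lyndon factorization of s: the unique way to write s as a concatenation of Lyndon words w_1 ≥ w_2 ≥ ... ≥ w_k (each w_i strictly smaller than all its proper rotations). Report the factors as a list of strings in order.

["e", "bcede", "aedcbe", "aacaacebccbbdaeedcebdeacd", "a", "a"]

emit factor 1: 'e' (i=0, period=1)
emit factor 2: 'bcede' (i=1, period=5)
emit factor 3: 'aedcbe' (i=6, period=6)
emit factor 4: 'aacaacebccbbdaeedcebdeacd' (i=12, period=25)
emit factor 5: 'a' (i=37, period=1)
emit factor 6: 'a' (i=38, period=1)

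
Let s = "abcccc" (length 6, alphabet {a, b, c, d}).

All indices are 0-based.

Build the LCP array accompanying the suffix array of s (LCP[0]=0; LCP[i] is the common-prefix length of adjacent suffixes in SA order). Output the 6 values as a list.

[0, 0, 0, 1, 2, 3]

rank | idx | suffix
   0 |   0 | abcccc
   1 |   1 | bcccc
   2 |   5 | c
   3 |   4 | cc
   4 |   3 | ccc
   5 |   2 | cccc

SA = [0, 1, 5, 4, 3, 2]
[i] adj suffixes → lcp
  [1] 0/1 → 0 ('')
  [2] 1/5 → 0 ('')
  [3] 5/4 → 1 ('c')
  [4] 4/3 → 2 ('cc')
  [5] 3/2 → 3 ('ccc')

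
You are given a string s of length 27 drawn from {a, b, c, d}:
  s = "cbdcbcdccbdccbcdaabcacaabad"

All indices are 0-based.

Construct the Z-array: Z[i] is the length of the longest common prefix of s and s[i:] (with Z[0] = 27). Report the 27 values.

[27, 0, 0, 2, 0, 1, 0, 1, 4, 0, 0, 1, 2, 0, 1, 0, 0, 0, 0, 1, 0, 1, 0, 0, 0, 0, 0]

Z[0]=27
i=1: outside box; Z[1]=0
i=2: outside box; Z[2]=0
i=3: outside box; Z[3]=2 scan→box=[3,5)
i=4: min(r-i=1, Z[1]=0)=0; Z[4]=0
i=5: outside box; Z[5]=1 scan→box=[5,6)
i=6: outside box; Z[6]=0
i=7: outside box; Z[7]=1 scan→box=[7,8)
i=8: outside box; Z[8]=4 scan→box=[8,12)
i=9: min(r-i=3, Z[1]=0)=0; Z[9]=0
i=10: min(r-i=2, Z[2]=0)=0; Z[10]=0
i=11: min(r-i=1, Z[3]=2)=1; Z[11]=1
i=12: outside box; Z[12]=2 scan→box=[12,14)
i=13: min(r-i=1, Z[1]=0)=0; Z[13]=0
i=14: outside box; Z[14]=1 scan→box=[14,15)
i=15: outside box; Z[15]=0
i=16: outside box; Z[16]=0
i=17: outside box; Z[17]=0
i=18: outside box; Z[18]=0
i=19: outside box; Z[19]=1 scan→box=[19,20)
i=20: outside box; Z[20]=0
i=21: outside box; Z[21]=1 scan→box=[21,22)
i=22: outside box; Z[22]=0
i=23: outside box; Z[23]=0
i=24: outside box; Z[24]=0
i=25: outside box; Z[25]=0
i=26: outside box; Z[26]=0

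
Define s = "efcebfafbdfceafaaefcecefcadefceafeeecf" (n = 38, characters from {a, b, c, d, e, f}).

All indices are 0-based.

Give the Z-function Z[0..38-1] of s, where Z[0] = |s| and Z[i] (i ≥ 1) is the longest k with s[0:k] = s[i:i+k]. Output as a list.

Z[0]=38
i=1: fresh scan; Z[1]=0
i=2: fresh scan; Z[2]=0
i=3: fresh scan; Z[3]=1 scan→box=[3,4)
i=4: fresh scan; Z[4]=0
i=5: fresh scan; Z[5]=0
i=6: fresh scan; Z[6]=0
i=7: fresh scan; Z[7]=0
i=8: fresh scan; Z[8]=0
i=9: fresh scan; Z[9]=0
i=10: fresh scan; Z[10]=0
i=11: fresh scan; Z[11]=0
i=12: fresh scan; Z[12]=1 scan→box=[12,13)
i=13: fresh scan; Z[13]=0
i=14: fresh scan; Z[14]=0
i=15: fresh scan; Z[15]=0
i=16: fresh scan; Z[16]=0
i=17: fresh scan; Z[17]=4 scan→box=[17,21)
i=18: min(r-i=3, Z[1]=0)=0; Z[18]=0
i=19: min(r-i=2, Z[2]=0)=0; Z[19]=0
i=20: min(r-i=1, Z[3]=1)=1; Z[20]=1
i=21: fresh scan; Z[21]=0
i=22: fresh scan; Z[22]=3 scan→box=[22,25)
i=23: min(r-i=2, Z[1]=0)=0; Z[23]=0
i=24: min(r-i=1, Z[2]=0)=0; Z[24]=0
i=25: fresh scan; Z[25]=0
i=26: fresh scan; Z[26]=0
i=27: fresh scan; Z[27]=4 scan→box=[27,31)
i=28: min(r-i=3, Z[1]=0)=0; Z[28]=0
i=29: min(r-i=2, Z[2]=0)=0; Z[29]=0
i=30: min(r-i=1, Z[3]=1)=1; Z[30]=1
i=31: fresh scan; Z[31]=0
i=32: fresh scan; Z[32]=0
i=33: fresh scan; Z[33]=1 scan→box=[33,34)
i=34: fresh scan; Z[34]=1 scan→box=[34,35)
i=35: fresh scan; Z[35]=1 scan→box=[35,36)
i=36: fresh scan; Z[36]=0
i=37: fresh scan; Z[37]=0

[38, 0, 0, 1, 0, 0, 0, 0, 0, 0, 0, 0, 1, 0, 0, 0, 0, 4, 0, 0, 1, 0, 3, 0, 0, 0, 0, 4, 0, 0, 1, 0, 0, 1, 1, 1, 0, 0]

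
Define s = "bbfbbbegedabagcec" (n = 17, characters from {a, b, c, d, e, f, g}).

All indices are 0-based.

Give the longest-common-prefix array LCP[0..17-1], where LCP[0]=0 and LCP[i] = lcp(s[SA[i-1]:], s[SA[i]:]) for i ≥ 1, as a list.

rank→(start, suffix):
  0 → (10, 'abagcec')
  1 → (12, 'agcec')
  2 → (11, 'bagcec')
  3 → (3, 'bbbegedabagcec')
  4 → (4, 'bbegedabagcec')
  5 → (0, 'bbfbbbegedabagcec')
  6 → (5, 'begedabagcec')
  7 → (1, 'bfbbbegedabagcec')
  8 → (16, 'c')
  9 → (14, 'cec')
  10 → (9, 'dabagcec')
  11 → (15, 'ec')
  12 → (8, 'edabagcec')
  13 → (6, 'egedabagcec')
  14 → (2, 'fbbbegedabagcec')
  15 → (13, 'gcec')
  16 → (7, 'gedabagcec')

SA = [10, 12, 11, 3, 4, 0, 5, 1, 16, 14, 9, 15, 8, 6, 2, 13, 7]
rank  pair      lcp
   1  s[10:],s[12:]  1  'a'
   2  s[12:],s[11:]  0  ''
   3  s[11:],s[3:]  1  'b'
   4  s[3:],s[4:]  2  'bb'
   5  s[4:],s[0:]  2  'bb'
   6  s[0:],s[5:]  1  'b'
   7  s[5:],s[1:]  1  'b'
   8  s[1:],s[16:]  0  ''
   9  s[16:],s[14:]  1  'c'
  10  s[14:],s[9:]  0  ''
  11  s[9:],s[15:]  0  ''
  12  s[15:],s[8:]  1  'e'
  13  s[8:],s[6:]  1  'e'
  14  s[6:],s[2:]  0  ''
  15  s[2:],s[13:]  0  ''
  16  s[13:],s[7:]  1  'g'

[0, 1, 0, 1, 2, 2, 1, 1, 0, 1, 0, 0, 1, 1, 0, 0, 1]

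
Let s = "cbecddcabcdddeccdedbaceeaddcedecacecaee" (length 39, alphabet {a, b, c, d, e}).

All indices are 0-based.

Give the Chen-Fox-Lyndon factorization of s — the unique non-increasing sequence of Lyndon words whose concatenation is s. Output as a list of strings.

["c", "becddc", "abcdddeccdedbaceeaddcedecacecaee"]

emit factor 1: 'c' (i=0, period=1)
emit factor 2: 'becddc' (i=1, period=6)
emit factor 3: 'abcdddeccdedbaceeaddcedecacecaee' (i=7, period=32)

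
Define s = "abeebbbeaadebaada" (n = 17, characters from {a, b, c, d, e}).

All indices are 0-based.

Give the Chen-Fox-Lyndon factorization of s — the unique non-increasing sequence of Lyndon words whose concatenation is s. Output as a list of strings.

["abeebbbe", "aadeb", "aad", "a"]

emit factor 1: 'abeebbbe' (i=0, period=8)
emit factor 2: 'aadeb' (i=8, period=5)
emit factor 3: 'aad' (i=13, period=3)
emit factor 4: 'a' (i=16, period=1)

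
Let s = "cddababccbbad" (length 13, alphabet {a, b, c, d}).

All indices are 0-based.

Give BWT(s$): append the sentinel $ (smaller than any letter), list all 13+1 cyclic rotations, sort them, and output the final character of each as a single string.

ddbbabcacb$adc

rank  rotation        last
    0  $cddababccbbad  d
    1  ababccbbad$cdd  d
    2  abccbbad$cddab  b
    3  ad$cddababccbb  b
    4  babccbbad$cdda  a
    5  bad$cddababccb  b
    6  bbad$cddababcc  c
    7  bccbbad$cddaba  a
    8  cbbad$cddababc  c
    9  ccbbad$cddabab  b
   10  cddababccbbad$  $
   11  d$cddababccbba  a
   12  dababccbbad$cd  d
   13  ddababccbbad$c  c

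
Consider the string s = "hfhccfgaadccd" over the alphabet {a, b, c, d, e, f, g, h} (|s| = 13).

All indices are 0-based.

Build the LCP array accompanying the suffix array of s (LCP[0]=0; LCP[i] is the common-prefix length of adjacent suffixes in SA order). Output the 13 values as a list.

rank→(start, suffix):
  0 → (7, 'aadccd')
  1 → (8, 'adccd')
  2 → (10, 'ccd')
  3 → (3, 'ccfgaadccd')
  4 → (11, 'cd')
  5 → (4, 'cfgaadccd')
  6 → (12, 'd')
  7 → (9, 'dccd')
  8 → (5, 'fgaadccd')
  9 → (1, 'fhccfgaadccd')
  10 → (6, 'gaadccd')
  11 → (2, 'hccfgaadccd')
  12 → (0, 'hfhccfgaadccd')

SA = [7, 8, 10, 3, 11, 4, 12, 9, 5, 1, 6, 2, 0]
rank  pair      lcp
   1  s[7:],s[8:]  1  'a'
   2  s[8:],s[10:]  0  ''
   3  s[10:],s[3:]  2  'cc'
   4  s[3:],s[11:]  1  'c'
   5  s[11:],s[4:]  1  'c'
   6  s[4:],s[12:]  0  ''
   7  s[12:],s[9:]  1  'd'
   8  s[9:],s[5:]  0  ''
   9  s[5:],s[1:]  1  'f'
  10  s[1:],s[6:]  0  ''
  11  s[6:],s[2:]  0  ''
  12  s[2:],s[0:]  1  'h'

[0, 1, 0, 2, 1, 1, 0, 1, 0, 1, 0, 0, 1]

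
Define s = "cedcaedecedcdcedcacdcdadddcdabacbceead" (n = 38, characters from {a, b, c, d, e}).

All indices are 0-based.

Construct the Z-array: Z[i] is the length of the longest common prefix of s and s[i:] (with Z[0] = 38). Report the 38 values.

Z[0]=38
i=1: fresh scan; Z[1]=0
i=2: fresh scan; Z[2]=0
i=3: fresh scan; Z[3]=1 grow→box=[3,4)
i=4: fresh scan; Z[4]=0
i=5: fresh scan; Z[5]=0
i=6: fresh scan; Z[6]=0
i=7: fresh scan; Z[7]=0
i=8: fresh scan; Z[8]=4 grow→box=[8,12)
i=9: min(r-i=3, Z[1]=0)=0; Z[9]=0
i=10: min(r-i=2, Z[2]=0)=0; Z[10]=0
i=11: min(r-i=1, Z[3]=1)=1; Z[11]=1
i=12: fresh scan; Z[12]=0
i=13: fresh scan; Z[13]=5 grow→box=[13,18)
i=14: min(r-i=4, Z[1]=0)=0; Z[14]=0
i=15: min(r-i=3, Z[2]=0)=0; Z[15]=0
i=16: min(r-i=2, Z[3]=1)=1; Z[16]=1
i=17: min(r-i=1, Z[4]=0)=0; Z[17]=0
i=18: fresh scan; Z[18]=1 grow→box=[18,19)
i=19: fresh scan; Z[19]=0
i=20: fresh scan; Z[20]=1 grow→box=[20,21)
i=21: fresh scan; Z[21]=0
i=22: fresh scan; Z[22]=0
i=23: fresh scan; Z[23]=0
i=24: fresh scan; Z[24]=0
i=25: fresh scan; Z[25]=0
i=26: fresh scan; Z[26]=1 grow→box=[26,27)
i=27: fresh scan; Z[27]=0
i=28: fresh scan; Z[28]=0
i=29: fresh scan; Z[29]=0
i=30: fresh scan; Z[30]=0
i=31: fresh scan; Z[31]=1 grow→box=[31,32)
i=32: fresh scan; Z[32]=0
i=33: fresh scan; Z[33]=2 grow→box=[33,35)
i=34: min(r-i=1, Z[1]=0)=0; Z[34]=0
i=35: fresh scan; Z[35]=0
i=36: fresh scan; Z[36]=0
i=37: fresh scan; Z[37]=0

[38, 0, 0, 1, 0, 0, 0, 0, 4, 0, 0, 1, 0, 5, 0, 0, 1, 0, 1, 0, 1, 0, 0, 0, 0, 0, 1, 0, 0, 0, 0, 1, 0, 2, 0, 0, 0, 0]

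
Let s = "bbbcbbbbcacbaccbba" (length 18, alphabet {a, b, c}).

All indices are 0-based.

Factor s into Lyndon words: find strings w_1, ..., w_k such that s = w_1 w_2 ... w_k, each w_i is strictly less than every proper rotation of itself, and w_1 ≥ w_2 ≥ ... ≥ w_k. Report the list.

["bbbc", "bbbbc", "acbaccbb", "a"]

emit factor 1: 'bbbc' (i=0, period=4)
emit factor 2: 'bbbbc' (i=4, period=5)
emit factor 3: 'acbaccbb' (i=9, period=8)
emit factor 4: 'a' (i=17, period=1)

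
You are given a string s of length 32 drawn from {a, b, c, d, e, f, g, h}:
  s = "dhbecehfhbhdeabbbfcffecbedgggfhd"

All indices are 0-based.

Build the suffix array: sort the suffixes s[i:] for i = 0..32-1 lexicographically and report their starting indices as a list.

rank | idx | suffix
   0 |  13 | abbbfcffecbedgggfhd
   1 |  14 | bbbfcffecbedgggfhd
   2 |  15 | bbfcffecbedgggfhd
   3 |   2 | becehfhbhdeabbbfcffecbedgggfhd
   4 |  23 | bedgggfhd
   5 |  16 | bfcffecbedgggfhd
   6 |   9 | bhdeabbbfcffecbedgggfhd
   7 |  22 | cbedgggfhd
   8 |   4 | cehfhbhdeabbbfcffecbedgggfhd
   9 |  18 | cffecbedgggfhd
  10 |  31 | d
  11 |  11 | deabbbfcffecbedgggfhd
  12 |  25 | dgggfhd
  13 |   0 | dhbecehfhbhdeabbbfcffecbedgggfhd
  14 |  12 | eabbbfcffecbedgggfhd
  15 |  21 | ecbedgggfhd
  16 |   3 | ecehfhbhdeabbbfcffecbedgggfhd
  17 |  24 | edgggfhd
  18 |   5 | ehfhbhdeabbbfcffecbedgggfhd
  19 |  17 | fcffecbedgggfhd
  20 |  20 | fecbedgggfhd
  21 |  19 | ffecbedgggfhd
  22 |   7 | fhbhdeabbbfcffecbedgggfhd
  23 |  29 | fhd
  24 |  28 | gfhd
  25 |  27 | ggfhd
  26 |  26 | gggfhd
  27 |   1 | hbecehfhbhdeabbbfcffecbedgggfhd
  28 |   8 | hbhdeabbbfcffecbedgggfhd
  29 |  30 | hd
  30 |  10 | hdeabbbfcffecbedgggfhd
  31 |   6 | hfhbhdeabbbfcffecbedgggfhd

[13, 14, 15, 2, 23, 16, 9, 22, 4, 18, 31, 11, 25, 0, 12, 21, 3, 24, 5, 17, 20, 19, 7, 29, 28, 27, 26, 1, 8, 30, 10, 6]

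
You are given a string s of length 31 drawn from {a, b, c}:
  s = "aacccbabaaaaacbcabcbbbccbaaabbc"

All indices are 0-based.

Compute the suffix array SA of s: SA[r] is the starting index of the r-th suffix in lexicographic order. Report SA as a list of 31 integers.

[8, 9, 25, 10, 26, 11, 0, 6, 27, 16, 12, 1, 7, 24, 5, 19, 28, 20, 29, 14, 17, 21, 30, 15, 23, 4, 18, 13, 22, 3, 2]

rank | idx | suffix
   0 |   8 | aaaaacbcabcbbbccbaaabbc
   1 |   9 | aaaacbcabcbbbccbaaabbc
   2 |  25 | aaabbc
   3 |  10 | aaacbcabcbbbccbaaabbc
   4 |  26 | aabbc
   5 |  11 | aacbcabcbbbccbaaabbc
   6 |   0 | aacccbabaaaaacbcabcbbbccbaaabbc
   7 |   6 | abaaaaacbcabcbbbccbaaabbc
   8 |  27 | abbc
   9 |  16 | abcbbbccbaaabbc
  10 |  12 | acbcabcbbbccbaaabbc
  11 |   1 | acccbabaaaaacbcabcbbbccbaaabbc
  12 |   7 | baaaaacbcabcbbbccbaaabbc
  13 |  24 | baaabbc
  14 |   5 | babaaaaacbcabcbbbccbaaabbc
  15 |  19 | bbbccbaaabbc
  16 |  28 | bbc
  17 |  20 | bbccbaaabbc
  18 |  29 | bc
  19 |  14 | bcabcbbbccbaaabbc
  20 |  17 | bcbbbccbaaabbc
  21 |  21 | bccbaaabbc
  22 |  30 | c
  23 |  15 | cabcbbbccbaaabbc
  24 |  23 | cbaaabbc
  25 |   4 | cbabaaaaacbcabcbbbccbaaabbc
  26 |  18 | cbbbccbaaabbc
  27 |  13 | cbcabcbbbccbaaabbc
  28 |  22 | ccbaaabbc
  29 |   3 | ccbabaaaaacbcabcbbbccbaaabbc
  30 |   2 | cccbabaaaaacbcabcbbbccbaaabbc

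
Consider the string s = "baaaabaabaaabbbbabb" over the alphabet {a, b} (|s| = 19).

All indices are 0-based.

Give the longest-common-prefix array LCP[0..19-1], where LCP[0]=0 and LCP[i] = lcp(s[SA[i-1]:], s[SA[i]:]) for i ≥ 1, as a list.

sorted suffixes:
  #0 SA[0]=1  'aaaabaabaaabbbbabb'
  #1 SA[1]=2  'aaabaabaaabbbbabb'
  #2 SA[2]=9  'aaabbbbabb'
  #3 SA[3]=6  'aabaaabbbbabb'
  #4 SA[4]=3  'aabaabaaabbbbabb'
  #5 SA[5]=10  'aabbbbabb'
  #6 SA[6]=7  'abaaabbbbabb'
  #7 SA[7]=4  'abaabaaabbbbabb'
  #8 SA[8]=16  'abb'
  #9 SA[9]=11  'abbbbabb'
  #10 SA[10]=18  'b'
  #11 SA[11]=0  'baaaabaabaaabbbbabb'
  #12 SA[12]=8  'baaabbbbabb'
  #13 SA[13]=5  'baabaaabbbbabb'
  #14 SA[14]=15  'babb'
  #15 SA[15]=17  'bb'
  #16 SA[16]=14  'bbabb'
  #17 SA[17]=13  'bbbabb'
  #18 SA[18]=12  'bbbbabb'

SA = [1, 2, 9, 6, 3, 10, 7, 4, 16, 11, 18, 0, 8, 5, 15, 17, 14, 13, 12]
i: (SA[i-1],SA[i]) lcp shared
  1: (1,2) 3 'aaa'
  2: (2,9) 4 'aaab'
  3: (9,6) 2 'aa'
  4: (6,3) 5 'aabaa'
  5: (3,10) 3 'aab'
  6: (10,7) 1 'a'
  7: (7,4) 4 'abaa'
  8: (4,16) 2 'ab'
  9: (16,11) 3 'abb'
  10: (11,18) 0 ''
  11: (18,0) 1 'b'
  12: (0,8) 4 'baaa'
  13: (8,5) 3 'baa'
  14: (5,15) 2 'ba'
  15: (15,17) 1 'b'
  16: (17,14) 2 'bb'
  17: (14,13) 2 'bb'
  18: (13,12) 3 'bbb'

[0, 3, 4, 2, 5, 3, 1, 4, 2, 3, 0, 1, 4, 3, 2, 1, 2, 2, 3]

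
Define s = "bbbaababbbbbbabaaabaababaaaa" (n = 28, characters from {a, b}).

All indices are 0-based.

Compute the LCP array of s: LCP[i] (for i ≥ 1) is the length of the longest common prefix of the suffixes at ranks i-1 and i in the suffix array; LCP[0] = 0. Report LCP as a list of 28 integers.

sorted suffixes:
  #0 SA[0]=27  'a'
  #1 SA[1]=26  'aa'
  #2 SA[2]=25  'aaa'
  #3 SA[3]=24  'aaaa'
  #4 SA[4]=15  'aaabaababaaaa'
  #5 SA[5]=16  'aabaababaaaa'
  #6 SA[6]=19  'aababaaaa'
  #7 SA[7]=3  'aababbbbbbabaaabaababaaaa'
  #8 SA[8]=22  'abaaaa'
  #9 SA[9]=13  'abaaabaababaaaa'
  #10 SA[10]=17  'abaababaaaa'
  #11 SA[11]=20  'ababaaaa'
  #12 SA[12]=4  'ababbbbbbabaaabaababaaaa'
  #13 SA[13]=6  'abbbbbbabaaabaababaaaa'
  #14 SA[14]=23  'baaaa'
  #15 SA[15]=14  'baaabaababaaaa'
  #16 SA[16]=18  'baababaaaa'
  #17 SA[17]=2  'baababbbbbbabaaabaababaaaa'
  #18 SA[18]=21  'babaaaa'
  #19 SA[19]=12  'babaaabaababaaaa'
  #20 SA[20]=5  'babbbbbbabaaabaababaaaa'
  #21 SA[21]=1  'bbaababbbbbbabaaabaababaaaa'
  #22 SA[22]=11  'bbabaaabaababaaaa'
  #23 SA[23]=0  'bbbaababbbbbbabaaabaababaaaa'
  #24 SA[24]=10  'bbbabaaabaababaaaa'
  #25 SA[25]=9  'bbbbabaaabaababaaaa'
  #26 SA[26]=8  'bbbbbabaaabaababaaaa'
  #27 SA[27]=7  'bbbbbbabaaabaababaaaa'

SA = [27, 26, 25, 24, 15, 16, 19, 3, 22, 13, 17, 20, 4, 6, 23, 14, 18, 2, 21, 12, 5, 1, 11, 0, 10, 9, 8, 7]
i: (SA[i-1],SA[i]) lcp shared
  1: (27,26) 1 'a'
  2: (26,25) 2 'aa'
  3: (25,24) 3 'aaa'
  4: (24,15) 3 'aaa'
  5: (15,16) 2 'aa'
  6: (16,19) 4 'aaba'
  7: (19,3) 5 'aabab'
  8: (3,22) 1 'a'
  9: (22,13) 5 'abaaa'
  10: (13,17) 4 'abaa'
  11: (17,20) 3 'aba'
  12: (20,4) 4 'abab'
  13: (4,6) 2 'ab'
  14: (6,23) 0 ''
  15: (23,14) 4 'baaa'
  16: (14,18) 3 'baa'
  17: (18,2) 6 'baabab'
  18: (2,21) 2 'ba'
  19: (21,12) 6 'babaaa'
  20: (12,5) 3 'bab'
  21: (5,1) 1 'b'
  22: (1,11) 3 'bba'
  23: (11,0) 2 'bb'
  24: (0,10) 4 'bbba'
  25: (10,9) 3 'bbb'
  26: (9,8) 4 'bbbb'
  27: (8,7) 5 'bbbbb'

[0, 1, 2, 3, 3, 2, 4, 5, 1, 5, 4, 3, 4, 2, 0, 4, 3, 6, 2, 6, 3, 1, 3, 2, 4, 3, 4, 5]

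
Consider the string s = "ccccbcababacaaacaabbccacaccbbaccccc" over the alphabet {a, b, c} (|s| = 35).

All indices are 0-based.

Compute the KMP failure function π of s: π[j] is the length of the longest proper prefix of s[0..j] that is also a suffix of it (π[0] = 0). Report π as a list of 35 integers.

π[0] = 0
j=1 s[j]='c': π[1]=1 (border 'c')
j=2 s[j]='c': π[2]=2 (border 'cc')
j=3 s[j]='c': π[3]=3 (border 'ccc')
j=4 s[j]='b': k: 3→2→1→0; π[4]=0 (border '')
j=5 s[j]='c': π[5]=1 (border 'c')
j=6 s[j]='a': k: 1→0; π[6]=0 (border '')
j=7 s[j]='b': π[7]=0 (border '')
j=8 s[j]='a': π[8]=0 (border '')
j=9 s[j]='b': π[9]=0 (border '')
j=10 s[j]='a': π[10]=0 (border '')
j=11 s[j]='c': π[11]=1 (border 'c')
j=12 s[j]='a': k: 1→0; π[12]=0 (border '')
j=13 s[j]='a': π[13]=0 (border '')
j=14 s[j]='a': π[14]=0 (border '')
j=15 s[j]='c': π[15]=1 (border 'c')
j=16 s[j]='a': k: 1→0; π[16]=0 (border '')
j=17 s[j]='a': π[17]=0 (border '')
j=18 s[j]='b': π[18]=0 (border '')
j=19 s[j]='b': π[19]=0 (border '')
j=20 s[j]='c': π[20]=1 (border 'c')
j=21 s[j]='c': π[21]=2 (border 'cc')
j=22 s[j]='a': k: 2→1→0; π[22]=0 (border '')
j=23 s[j]='c': π[23]=1 (border 'c')
j=24 s[j]='a': k: 1→0; π[24]=0 (border '')
j=25 s[j]='c': π[25]=1 (border 'c')
j=26 s[j]='c': π[26]=2 (border 'cc')
j=27 s[j]='b': k: 2→1→0; π[27]=0 (border '')
j=28 s[j]='b': π[28]=0 (border '')
j=29 s[j]='a': π[29]=0 (border '')
j=30 s[j]='c': π[30]=1 (border 'c')
j=31 s[j]='c': π[31]=2 (border 'cc')
j=32 s[j]='c': π[32]=3 (border 'ccc')
j=33 s[j]='c': π[33]=4 (border 'cccc')
j=34 s[j]='c': k: 4→3; π[34]=4 (border 'cccc')

[0, 1, 2, 3, 0, 1, 0, 0, 0, 0, 0, 1, 0, 0, 0, 1, 0, 0, 0, 0, 1, 2, 0, 1, 0, 1, 2, 0, 0, 0, 1, 2, 3, 4, 4]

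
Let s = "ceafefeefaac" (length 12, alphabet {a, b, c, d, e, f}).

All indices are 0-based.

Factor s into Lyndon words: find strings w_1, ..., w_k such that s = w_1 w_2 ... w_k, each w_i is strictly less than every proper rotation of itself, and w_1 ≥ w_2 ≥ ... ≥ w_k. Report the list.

emit factor 1: 'ce' (i=0, period=2)
emit factor 2: 'afefeef' (i=2, period=7)
emit factor 3: 'aac' (i=9, period=3)

["ce", "afefeef", "aac"]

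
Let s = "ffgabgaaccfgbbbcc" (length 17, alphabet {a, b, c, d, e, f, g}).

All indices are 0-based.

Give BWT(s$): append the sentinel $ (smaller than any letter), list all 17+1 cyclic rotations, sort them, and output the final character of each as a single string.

cggagbbacbac$fcbff

rank  rotation            last
    0  $ffgabgaaccfgbbbcc  c
    1  aaccfgbbbcc$ffgabg  g
    2  abgaaccfgbbbcc$ffg  g
    3  accfgbbbcc$ffgabga  a
    4  bbbcc$ffgabgaaccfg  g
    5  bbcc$ffgabgaaccfgb  b
    6  bcc$ffgabgaaccfgbb  b
    7  bgaaccfgbbbcc$ffga  a
    8  c$ffgabgaaccfgbbbc  c
    9  cc$ffgabgaaccfgbbb  b
   10  ccfgbbbcc$ffgabgaa  a
   11  cfgbbbcc$ffgabgaac  c
   12  ffgabgaaccfgbbbcc$  $
   13  fgabgaaccfgbbbcc$f  f
   14  fgbbbcc$ffgabgaacc  c
   15  gaaccfgbbbcc$ffgab  b
   16  gabgaaccfgbbbcc$ff  f
   17  gbbbcc$ffgabgaaccf  f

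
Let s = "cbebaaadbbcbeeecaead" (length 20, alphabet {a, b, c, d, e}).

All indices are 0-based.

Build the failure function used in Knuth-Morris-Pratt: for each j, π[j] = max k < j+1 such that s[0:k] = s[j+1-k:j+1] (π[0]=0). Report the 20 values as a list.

π[0] = 0
j=1 s[j]='b': π[1]=0 (border '')
j=2 s[j]='e': π[2]=0 (border '')
j=3 s[j]='b': π[3]=0 (border '')
j=4 s[j]='a': π[4]=0 (border '')
j=5 s[j]='a': π[5]=0 (border '')
j=6 s[j]='a': π[6]=0 (border '')
j=7 s[j]='d': π[7]=0 (border '')
j=8 s[j]='b': π[8]=0 (border '')
j=9 s[j]='b': π[9]=0 (border '')
j=10 s[j]='c': π[10]=1 (border 'c')
j=11 s[j]='b': π[11]=2 (border 'cb')
j=12 s[j]='e': π[12]=3 (border 'cbe')
j=13 s[j]='e': k: 3→0; π[13]=0 (border '')
j=14 s[j]='e': π[14]=0 (border '')
j=15 s[j]='c': π[15]=1 (border 'c')
j=16 s[j]='a': k: 1→0; π[16]=0 (border '')
j=17 s[j]='e': π[17]=0 (border '')
j=18 s[j]='a': π[18]=0 (border '')
j=19 s[j]='d': π[19]=0 (border '')

[0, 0, 0, 0, 0, 0, 0, 0, 0, 0, 1, 2, 3, 0, 0, 1, 0, 0, 0, 0]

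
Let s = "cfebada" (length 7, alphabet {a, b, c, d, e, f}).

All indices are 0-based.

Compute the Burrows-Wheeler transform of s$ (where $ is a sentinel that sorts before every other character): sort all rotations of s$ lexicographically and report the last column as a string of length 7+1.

adbe$afc

rank  rotation  last
    0  $cfebada  a
    1  a$cfebad  d
    2  ada$cfeb  b
    3  bada$cfe  e
    4  cfebada$  $
    5  da$cfeba  a
    6  ebada$cf  f
    7  febada$c  c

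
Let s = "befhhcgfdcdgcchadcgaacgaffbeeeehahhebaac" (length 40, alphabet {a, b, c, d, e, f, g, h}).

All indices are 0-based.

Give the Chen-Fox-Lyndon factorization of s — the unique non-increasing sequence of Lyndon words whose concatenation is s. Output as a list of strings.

emit factor 1: 'befhhcgfdcdgcch' (i=0, period=15)
emit factor 2: 'adcg' (i=15, period=4)
emit factor 3: 'aacgaffbeeeehahheb' (i=19, period=18)
emit factor 4: 'aac' (i=37, period=3)

["befhhcgfdcdgcch", "adcg", "aacgaffbeeeehahheb", "aac"]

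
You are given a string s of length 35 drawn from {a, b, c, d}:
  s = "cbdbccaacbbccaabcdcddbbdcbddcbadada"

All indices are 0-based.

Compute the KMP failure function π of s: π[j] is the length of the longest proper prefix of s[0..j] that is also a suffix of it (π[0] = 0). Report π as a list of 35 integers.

π[0] = 0
j=1 s[j]='b': π[1]=0 (border '')
j=2 s[j]='d': π[2]=0 (border '')
j=3 s[j]='b': π[3]=0 (border '')
j=4 s[j]='c': π[4]=1 (border 'c')
j=5 s[j]='c': k: 1→0; π[5]=1 (border 'c')
j=6 s[j]='a': k: 1→0; π[6]=0 (border '')
j=7 s[j]='a': π[7]=0 (border '')
j=8 s[j]='c': π[8]=1 (border 'c')
j=9 s[j]='b': π[9]=2 (border 'cb')
j=10 s[j]='b': k: 2→0; π[10]=0 (border '')
j=11 s[j]='c': π[11]=1 (border 'c')
j=12 s[j]='c': k: 1→0; π[12]=1 (border 'c')
j=13 s[j]='a': k: 1→0; π[13]=0 (border '')
j=14 s[j]='a': π[14]=0 (border '')
j=15 s[j]='b': π[15]=0 (border '')
j=16 s[j]='c': π[16]=1 (border 'c')
j=17 s[j]='d': k: 1→0; π[17]=0 (border '')
j=18 s[j]='c': π[18]=1 (border 'c')
j=19 s[j]='d': k: 1→0; π[19]=0 (border '')
j=20 s[j]='d': π[20]=0 (border '')
j=21 s[j]='b': π[21]=0 (border '')
j=22 s[j]='b': π[22]=0 (border '')
j=23 s[j]='d': π[23]=0 (border '')
j=24 s[j]='c': π[24]=1 (border 'c')
j=25 s[j]='b': π[25]=2 (border 'cb')
j=26 s[j]='d': π[26]=3 (border 'cbd')
j=27 s[j]='d': k: 3→0; π[27]=0 (border '')
j=28 s[j]='c': π[28]=1 (border 'c')
j=29 s[j]='b': π[29]=2 (border 'cb')
j=30 s[j]='a': k: 2→0; π[30]=0 (border '')
j=31 s[j]='d': π[31]=0 (border '')
j=32 s[j]='a': π[32]=0 (border '')
j=33 s[j]='d': π[33]=0 (border '')
j=34 s[j]='a': π[34]=0 (border '')

[0, 0, 0, 0, 1, 1, 0, 0, 1, 2, 0, 1, 1, 0, 0, 0, 1, 0, 1, 0, 0, 0, 0, 0, 1, 2, 3, 0, 1, 2, 0, 0, 0, 0, 0]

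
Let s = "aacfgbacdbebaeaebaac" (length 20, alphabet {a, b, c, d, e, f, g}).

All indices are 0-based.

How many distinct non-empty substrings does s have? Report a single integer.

188

rank→(start, suffix):
  0 → (17, 'aac')
  1 → (0, 'aacfgbacdbebaeaebaac')
  2 → (18, 'ac')
  3 → (6, 'acdbebaeaebaac')
  4 → (1, 'acfgbacdbebaeaebaac')
  5 → (12, 'aeaebaac')
  6 → (14, 'aebaac')
  7 → (16, 'baac')
  8 → (5, 'bacdbebaeaebaac')
  9 → (11, 'baeaebaac')
  10 → (9, 'bebaeaebaac')
  11 → (19, 'c')
  12 → (7, 'cdbebaeaebaac')
  13 → (2, 'cfgbacdbebaeaebaac')
  14 → (8, 'dbebaeaebaac')
  15 → (13, 'eaebaac')
  16 → (15, 'ebaac')
  17 → (10, 'ebaeaebaac')
  18 → (3, 'fgbacdbebaeaebaac')
  19 → (4, 'gbacdbebaeaebaac')

SA = [17, 0, 18, 6, 1, 12, 14, 16, 5, 11, 9, 19, 7, 2, 8, 13, 15, 10, 3, 4]
i: (SA[i-1],SA[i]) lcp shared
  1: (17,0) 3 'aac'
  2: (0,18) 1 'a'
  3: (18,6) 2 'ac'
  4: (6,1) 2 'ac'
  5: (1,12) 1 'a'
  6: (12,14) 2 'ae'
  7: (14,16) 0 ''
  8: (16,5) 2 'ba'
  9: (5,11) 2 'ba'
  10: (11,9) 1 'b'
  11: (9,19) 0 ''
  12: (19,7) 1 'c'
  13: (7,2) 1 'c'
  14: (2,8) 0 ''
  15: (8,13) 0 ''
  16: (13,15) 1 'e'
  17: (15,10) 3 'eba'
  18: (10,3) 0 ''
  19: (3,4) 0 ''

n(n+1)/2 = 20·21/2 = 210
Σ LCP = 0 + 3 + 1 + 2 + 2 + 1 + 2 + 0 + 2 + 2 + 1 + 0 + 1 + 1 + 0 + 0 + 1 + 3 + 0 + 0 = 22
distinct = 210 − 22 = 188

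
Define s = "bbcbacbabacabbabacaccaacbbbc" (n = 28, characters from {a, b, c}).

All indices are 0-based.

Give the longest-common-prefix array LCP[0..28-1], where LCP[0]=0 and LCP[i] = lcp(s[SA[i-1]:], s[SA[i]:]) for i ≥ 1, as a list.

rank→(start, suffix):
  0 → (21, 'aacbbbc')
  1 → (7, 'abacabbabacaccaacbbbc')
  2 → (14, 'abacaccaacbbbc')
  3 → (11, 'abbabacaccaacbbbc')
  4 → (9, 'acabbabacaccaacbbbc')
  5 → (16, 'acaccaacbbbc')
  6 → (4, 'acbabacabbabacaccaacbbbc')
  7 → (22, 'acbbbc')
  8 → (18, 'accaacbbbc')
  9 → (6, 'babacabbabacaccaacbbbc')
  10 → (13, 'babacaccaacbbbc')
  11 → (8, 'bacabbabacaccaacbbbc')
  12 → (15, 'bacaccaacbbbc')
  13 → (3, 'bacbabacabbabacaccaacbbbc')
  14 → (12, 'bbabacaccaacbbbc')
  15 → (24, 'bbbc')
  16 → (25, 'bbc')
  17 → (0, 'bbcbacbabacabbabacaccaacbbbc')
  18 → (26, 'bc')
  19 → (1, 'bcbacbabacabbabacaccaacbbbc')
  20 → (27, 'c')
  21 → (20, 'caacbbbc')
  22 → (10, 'cabbabacaccaacbbbc')
  23 → (17, 'caccaacbbbc')
  24 → (5, 'cbabacabbabacaccaacbbbc')
  25 → (2, 'cbacbabacabbabacaccaacbbbc')
  26 → (23, 'cbbbc')
  27 → (19, 'ccaacbbbc')

SA = [21, 7, 14, 11, 9, 16, 4, 22, 18, 6, 13, 8, 15, 3, 12, 24, 25, 0, 26, 1, 27, 20, 10, 17, 5, 2, 23, 19]
[i] adj suffixes → lcp
  [1] 21/7 → 1 ('a')
  [2] 7/14 → 5 ('abaca')
  [3] 14/11 → 2 ('ab')
  [4] 11/9 → 1 ('a')
  [5] 9/16 → 3 ('aca')
  [6] 16/4 → 2 ('ac')
  [7] 4/22 → 3 ('acb')
  [8] 22/18 → 2 ('ac')
  [9] 18/6 → 0 ('')
  [10] 6/13 → 6 ('babaca')
  [11] 13/8 → 2 ('ba')
  [12] 8/15 → 4 ('baca')
  [13] 15/3 → 3 ('bac')
  [14] 3/12 → 1 ('b')
  [15] 12/24 → 2 ('bb')
  [16] 24/25 → 2 ('bb')
  [17] 25/0 → 3 ('bbc')
  [18] 0/26 → 1 ('b')
  [19] 26/1 → 2 ('bc')
  [20] 1/27 → 0 ('')
  [21] 27/20 → 1 ('c')
  [22] 20/10 → 2 ('ca')
  [23] 10/17 → 2 ('ca')
  [24] 17/5 → 1 ('c')
  [25] 5/2 → 3 ('cba')
  [26] 2/23 → 2 ('cb')
  [27] 23/19 → 1 ('c')

[0, 1, 5, 2, 1, 3, 2, 3, 2, 0, 6, 2, 4, 3, 1, 2, 2, 3, 1, 2, 0, 1, 2, 2, 1, 3, 2, 1]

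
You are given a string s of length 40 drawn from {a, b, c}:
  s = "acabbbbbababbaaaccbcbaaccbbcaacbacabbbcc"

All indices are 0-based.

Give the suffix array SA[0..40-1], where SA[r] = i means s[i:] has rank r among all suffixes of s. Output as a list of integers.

[13, 28, 21, 14, 8, 10, 2, 34, 0, 32, 29, 22, 15, 12, 20, 7, 9, 31, 11, 6, 5, 4, 3, 35, 25, 36, 26, 18, 37, 39, 27, 1, 33, 19, 30, 24, 17, 38, 23, 16]

sorted suffixes:
  #0 SA[0]=13  'aaaccbcbaaccbbcaacbacabbbcc'
  #1 SA[1]=28  'aacbacabbbcc'
  #2 SA[2]=21  'aaccbbcaacbacabbbcc'
  #3 SA[3]=14  'aaccbcbaaccbbcaacbacabbbcc'
  #4 SA[4]=8  'ababbaaaccbcbaaccbbcaacbacabbbcc'
  #5 SA[5]=10  'abbaaaccbcbaaccbbcaacbacabbbcc'
  #6 SA[6]=2  'abbbbbababbaaaccbcbaaccbbcaacbacabbbcc'
  #7 SA[7]=34  'abbbcc'
  #8 SA[8]=0  'acabbbbbababbaaaccbcbaaccbbcaacbacabbbcc'
  #9 SA[9]=32  'acabbbcc'
  #10 SA[10]=29  'acbacabbbcc'
  #11 SA[11]=22  'accbbcaacbacabbbcc'
  #12 SA[12]=15  'accbcbaaccbbcaacbacabbbcc'
  #13 SA[13]=12  'baaaccbcbaaccbbcaacbacabbbcc'
  #14 SA[14]=20  'baaccbbcaacbacabbbcc'
  #15 SA[15]=7  'bababbaaaccbcbaaccbbcaacbacabbbcc'
  #16 SA[16]=9  'babbaaaccbcbaaccbbcaacbacabbbcc'
  #17 SA[17]=31  'bacabbbcc'
  #18 SA[18]=11  'bbaaaccbcbaaccbbcaacbacabbbcc'
  #19 SA[19]=6  'bbababbaaaccbcbaaccbbcaacbacabbbcc'
  #20 SA[20]=5  'bbbababbaaaccbcbaaccbbcaacbacabbbcc'
  #21 SA[21]=4  'bbbbababbaaaccbcbaaccbbcaacbacabbbcc'
  #22 SA[22]=3  'bbbbbababbaaaccbcbaaccbbcaacbacabbbcc'
  #23 SA[23]=35  'bbbcc'
  #24 SA[24]=25  'bbcaacbacabbbcc'
  #25 SA[25]=36  'bbcc'
  #26 SA[26]=26  'bcaacbacabbbcc'
  #27 SA[27]=18  'bcbaaccbbcaacbacabbbcc'
  #28 SA[28]=37  'bcc'
  #29 SA[29]=39  'c'
  #30 SA[30]=27  'caacbacabbbcc'
  #31 SA[31]=1  'cabbbbbababbaaaccbcbaaccbbcaacbacabbbcc'
  #32 SA[32]=33  'cabbbcc'
  #33 SA[33]=19  'cbaaccbbcaacbacabbbcc'
  #34 SA[34]=30  'cbacabbbcc'
  #35 SA[35]=24  'cbbcaacbacabbbcc'
  #36 SA[36]=17  'cbcbaaccbbcaacbacabbbcc'
  #37 SA[37]=38  'cc'
  #38 SA[38]=23  'ccbbcaacbacabbbcc'
  #39 SA[39]=16  'ccbcbaaccbbcaacbacabbbcc'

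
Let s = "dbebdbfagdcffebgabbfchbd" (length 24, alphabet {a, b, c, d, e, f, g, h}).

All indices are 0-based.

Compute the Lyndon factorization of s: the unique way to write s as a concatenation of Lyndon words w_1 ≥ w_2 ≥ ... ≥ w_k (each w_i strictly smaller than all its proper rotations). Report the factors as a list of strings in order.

["d", "be", "bdbf", "agdcffebg", "abbfchbd"]

emit factor 1: 'd' (i=0, period=1)
emit factor 2: 'be' (i=1, period=2)
emit factor 3: 'bdbf' (i=3, period=4)
emit factor 4: 'agdcffebg' (i=7, period=9)
emit factor 5: 'abbfchbd' (i=16, period=8)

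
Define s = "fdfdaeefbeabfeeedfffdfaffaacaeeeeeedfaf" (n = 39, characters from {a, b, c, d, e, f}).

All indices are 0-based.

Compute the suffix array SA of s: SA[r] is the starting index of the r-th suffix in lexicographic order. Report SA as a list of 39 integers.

sorted suffixes:
  #0 SA[0]=25  'aacaeeeeeedfaf'
  #1 SA[1]=10  'abfeeedfffdfaffaacaeeeeeedfaf'
  #2 SA[2]=26  'acaeeeeeedfaf'
  #3 SA[3]=28  'aeeeeeedfaf'
  #4 SA[4]=4  'aeefbeabfeeedfffdfaffaacaeeeeeedfaf'
  #5 SA[5]=37  'af'
  #6 SA[6]=22  'affaacaeeeeeedfaf'
  #7 SA[7]=8  'beabfeeedfffdfaffaacaeeeeeedfaf'
  #8 SA[8]=11  'bfeeedfffdfaffaacaeeeeeedfaf'
  #9 SA[9]=27  'caeeeeeedfaf'
  #10 SA[10]=3  'daeefbeabfeeedfffdfaffaacaeeeeeedfaf'
  #11 SA[11]=35  'dfaf'
  #12 SA[12]=20  'dfaffaacaeeeeeedfaf'
  #13 SA[13]=1  'dfdaeefbeabfeeedfffdfaffaacaeeeeeedfaf'
  #14 SA[14]=16  'dfffdfaffaacaeeeeeedfaf'
  #15 SA[15]=9  'eabfeeedfffdfaffaacaeeeeeedfaf'
  #16 SA[16]=34  'edfaf'
  #17 SA[17]=15  'edfffdfaffaacaeeeeeedfaf'
  #18 SA[18]=33  'eedfaf'
  #19 SA[19]=14  'eedfffdfaffaacaeeeeeedfaf'
  #20 SA[20]=32  'eeedfaf'
  #21 SA[21]=13  'eeedfffdfaffaacaeeeeeedfaf'
  #22 SA[22]=31  'eeeedfaf'
  #23 SA[23]=30  'eeeeedfaf'
  #24 SA[24]=29  'eeeeeedfaf'
  #25 SA[25]=5  'eefbeabfeeedfffdfaffaacaeeeeeedfaf'
  #26 SA[26]=6  'efbeabfeeedfffdfaffaacaeeeeeedfaf'
  #27 SA[27]=38  'f'
  #28 SA[28]=24  'faacaeeeeeedfaf'
  #29 SA[29]=36  'faf'
  #30 SA[30]=21  'faffaacaeeeeeedfaf'
  #31 SA[31]=7  'fbeabfeeedfffdfaffaacaeeeeeedfaf'
  #32 SA[32]=2  'fdaeefbeabfeeedfffdfaffaacaeeeeeedfaf'
  #33 SA[33]=19  'fdfaffaacaeeeeeedfaf'
  #34 SA[34]=0  'fdfdaeefbeabfeeedfffdfaffaacaeeeeeedfaf'
  #35 SA[35]=12  'feeedfffdfaffaacaeeeeeedfaf'
  #36 SA[36]=23  'ffaacaeeeeeedfaf'
  #37 SA[37]=18  'ffdfaffaacaeeeeeedfaf'
  #38 SA[38]=17  'fffdfaffaacaeeeeeedfaf'

[25, 10, 26, 28, 4, 37, 22, 8, 11, 27, 3, 35, 20, 1, 16, 9, 34, 15, 33, 14, 32, 13, 31, 30, 29, 5, 6, 38, 24, 36, 21, 7, 2, 19, 0, 12, 23, 18, 17]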